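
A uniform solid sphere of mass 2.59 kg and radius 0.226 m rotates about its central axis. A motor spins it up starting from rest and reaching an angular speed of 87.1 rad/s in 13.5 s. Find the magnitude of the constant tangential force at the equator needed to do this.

F ≈ 1.51 N

I = (2/5)MR² = (2/5)(2.59)(0.226)² = 0.05291 kg·m².
α = Δω/Δt = (87.1 − 0)/13.5 = 6.452 rad/s².
The required torque is τ = Iα = (0.05291)(6.452) = 0.3414 N·m.
A tangential force at the equator gives τ = FR, so F = τ/R = 0.3414/0.226 = 1.511 N.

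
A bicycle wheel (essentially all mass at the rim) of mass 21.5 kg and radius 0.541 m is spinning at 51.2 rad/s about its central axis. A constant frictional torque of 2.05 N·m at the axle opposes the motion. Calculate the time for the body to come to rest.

t ≈ 157 s

I = MR² = (21.5)(0.541)² = 6.293 kg·m².
The net torque has magnitude 2.05 N·m, opposing ω.
|α| = τ/I = 2.050/6.293 = 0.3258 rad/s² (deceleration).
0 = ω₀ − |α|t ⇒ t = ω₀/|α| = 51.2/0.3258 = 157.2 s.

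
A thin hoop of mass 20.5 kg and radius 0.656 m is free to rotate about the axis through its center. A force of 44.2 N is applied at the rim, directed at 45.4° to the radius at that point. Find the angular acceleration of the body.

α ≈ 2.34 rad/s²

I = MR² = (20.5)(0.656)² = 8.822 kg·m².
Only the tangential component produces torque: τ = F R sinθ = (44.2)(0.656) sin 45.4° = 20.65 N·m.
From τ = Iα: α = 20.65/8.822 = 2.340 rad/s².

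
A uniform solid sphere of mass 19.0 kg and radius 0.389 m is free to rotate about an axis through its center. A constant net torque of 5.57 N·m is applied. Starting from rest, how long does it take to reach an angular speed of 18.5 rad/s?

t ≈ 3.82 s

I = (2/5)MR² = (2/5)(19.0)(0.389)² = 1.150 kg·m².
α = τ/I = 5.57/1.150 = 4.843 rad/s².
ω = αt ⇒ t = ω/α = 18.5/4.843 = 3.820 s.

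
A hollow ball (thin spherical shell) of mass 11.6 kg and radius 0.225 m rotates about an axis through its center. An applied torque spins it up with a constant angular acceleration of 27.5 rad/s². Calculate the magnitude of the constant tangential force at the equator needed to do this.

F ≈ 47.8 N

I = (2/3)MR² = (2/3)(11.6)(0.225)² = 0.3915 kg·m².
The required torque is τ = Iα = (0.3915)(27.50) = 10.77 N·m.
A tangential force at the equator gives τ = FR, so F = τ/R = 10.77/0.225 = 47.85 N.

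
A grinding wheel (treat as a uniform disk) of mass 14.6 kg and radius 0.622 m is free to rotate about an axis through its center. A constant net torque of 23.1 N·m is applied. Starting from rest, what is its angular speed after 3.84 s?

ω ≈ 31.4 rad/s

I = ½MR² = (1/2)(14.6)(0.622)² = 2.824 kg·m².
α = τ/I = 23.1/2.824 = 8.179 rad/s².
ω = ω₀ + αt = 0 + (8.179)(3.84) = 31.41 rad/s.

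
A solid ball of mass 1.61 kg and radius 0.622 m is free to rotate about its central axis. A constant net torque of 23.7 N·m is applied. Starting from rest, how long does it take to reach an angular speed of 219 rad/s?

I = (2/5)MR² = (2/5)(1.61)(0.622)² = 0.2492 kg·m².
α = τ/I = 23.7/0.2492 = 95.12 rad/s².
ω = αt ⇒ t = ω/α = 219/95.12 = 2.302 s.

t ≈ 2.30 s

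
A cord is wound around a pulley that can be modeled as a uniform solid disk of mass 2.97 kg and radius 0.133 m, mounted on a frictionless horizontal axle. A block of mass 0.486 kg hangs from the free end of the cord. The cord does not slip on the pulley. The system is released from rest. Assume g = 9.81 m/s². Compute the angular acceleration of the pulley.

I = ½MR² = (1/2)(2.97)(0.133)² = 0.02627 kg·m².
Block: mg − T = ma. Pulley: TR = Iα. No-slip: a = αR, so T = (I/R²)a = 1.485·a.
Then mg = (m + 1.485)a, so a = (0.486)(9.81)/(0.486 + 1.485) = 2.419 m/s².
α = a/R = 2.419/0.133 = 18.19 rad/s².

α ≈ 18.2 rad/s²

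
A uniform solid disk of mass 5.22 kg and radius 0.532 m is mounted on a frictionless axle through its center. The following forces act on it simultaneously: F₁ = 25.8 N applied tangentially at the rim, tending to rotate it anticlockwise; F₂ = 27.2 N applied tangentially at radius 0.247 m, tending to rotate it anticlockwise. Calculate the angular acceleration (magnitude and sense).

I = ½MR² = (1/2)(5.22)(0.532)² = 0.7387 kg·m².
Taking anticlockwise as positive: τ₁ = +(25.8)(0.532) = +13.73 N·m; τ₂ = +(27.2)(0.247) = +6.718 N·m.
Net torque τ = 20.44 N·m.
α = τ/I = 20.44/0.7387 = 27.68 rad/s².

α ≈ 27.7 rad/s², anticlockwise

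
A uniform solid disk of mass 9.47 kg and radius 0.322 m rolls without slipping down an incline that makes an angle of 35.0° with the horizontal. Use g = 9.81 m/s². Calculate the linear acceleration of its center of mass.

a ≈ 3.75 m/s²

Translation along the incline: Mg sinθ − f = Ma.
Rotation about the center: fR = Iα with I = ½MR². No-slip gives a = αR, so f = (I/R²)a = (1/2)M a.
Substituting: Mg sinθ = (1 + 0.5000)Ma, so a = g sinθ/(1 + 0.5000) = (9.81) sin 35.0° / 1.500 = 3.751 m/s².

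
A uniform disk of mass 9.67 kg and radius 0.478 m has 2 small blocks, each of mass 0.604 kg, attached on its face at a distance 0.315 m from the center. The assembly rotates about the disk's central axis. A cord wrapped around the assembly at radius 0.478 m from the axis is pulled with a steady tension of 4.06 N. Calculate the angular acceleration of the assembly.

α ≈ 1.58 rad/s²

I_disk = ½MR² = ½(9.67)(0.478)² = 1.105 kg·m².
I_blocks = 2·m·r² = 2(0.604)(0.315)² = 0.1199 kg·m².
Total I = 1.225 kg·m².
τ = F r = (4.06)(0.478) = 1.941 N·m.
α = τ/I = 1.941/1.225 = 1.585 rad/s².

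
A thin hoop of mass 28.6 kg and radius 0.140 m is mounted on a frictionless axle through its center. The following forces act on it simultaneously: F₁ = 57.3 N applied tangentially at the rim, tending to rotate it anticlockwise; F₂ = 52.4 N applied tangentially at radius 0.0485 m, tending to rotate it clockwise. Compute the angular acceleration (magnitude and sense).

α ≈ 9.78 rad/s², anticlockwise

I = MR² = (28.6)(0.140)² = 0.5606 kg·m².
Taking anticlockwise as positive: τ₁ = +(57.3)(0.140) = +8.022 N·m; τ₂ = −(52.4)(0.0485) = −2.541 N·m.
Net torque τ = 5.481 N·m.
α = τ/I = 5.481/0.5606 = 9.777 rad/s².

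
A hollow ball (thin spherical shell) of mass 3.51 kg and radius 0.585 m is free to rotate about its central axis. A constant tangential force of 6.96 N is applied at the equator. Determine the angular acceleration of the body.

I = (2/3)MR² = (2/3)(3.51)(0.585)² = 0.8008 kg·m².
τ = F R = (6.96)(0.585) = 4.072 N·m.
From τ = Iα: α = 4.072/0.8008 = 5.084 rad/s².

α ≈ 5.08 rad/s²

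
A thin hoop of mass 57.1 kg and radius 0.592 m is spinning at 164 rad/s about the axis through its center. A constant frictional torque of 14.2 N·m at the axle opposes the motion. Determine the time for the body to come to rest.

t ≈ 231 s

I = MR² = (57.1)(0.592)² = 20.01 kg·m².
The net torque has magnitude 14.2 N·m, opposing ω.
|α| = τ/I = 14.20/20.01 = 0.7096 rad/s² (deceleration).
0 = ω₀ − |α|t ⇒ t = ω₀/|α| = 164/0.7096 = 231.1 s.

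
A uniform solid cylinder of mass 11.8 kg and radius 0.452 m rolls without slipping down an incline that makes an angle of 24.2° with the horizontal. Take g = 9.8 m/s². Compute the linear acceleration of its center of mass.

a ≈ 2.68 m/s²

Translation along the incline: Mg sinθ − f = Ma.
Rotation about the center: fR = Iα with I = ½MR². No-slip gives a = αR, so f = (I/R²)a = (1/2)M a.
Substituting: Mg sinθ = (1 + 0.5000)Ma, so a = g sinθ/(1 + 0.5000) = (9.8) sin 24.2° / 1.500 = 2.678 m/s².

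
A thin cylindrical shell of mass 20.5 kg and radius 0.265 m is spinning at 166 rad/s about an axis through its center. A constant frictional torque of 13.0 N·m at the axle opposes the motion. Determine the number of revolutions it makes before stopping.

I = MR² = (20.5)(0.265)² = 1.440 kg·m².
The net torque has magnitude 13.0 N·m, opposing ω.
|α| = τ/I = 13.00/1.440 = 9.030 rad/s² (deceleration).
ω² = ω₀² − 2|α|θ with ω = 0 ⇒ θ = ω₀²/(2|α|) = 1526 rad = 242.8 rev.

≈ 243 revolutions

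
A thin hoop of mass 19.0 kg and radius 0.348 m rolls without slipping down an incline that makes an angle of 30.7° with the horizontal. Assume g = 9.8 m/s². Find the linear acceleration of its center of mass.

Translation along the incline: Mg sinθ − f = Ma.
Rotation about the center: fR = Iα with I = MR². No-slip gives a = αR, so f = (I/R²)a = M a.
Substituting: Mg sinθ = (1 + 1.000)Ma, so a = g sinθ/(1 + 1.000) = (9.8) sin 30.7° / 2.000 = 2.502 m/s².

a ≈ 2.50 m/s²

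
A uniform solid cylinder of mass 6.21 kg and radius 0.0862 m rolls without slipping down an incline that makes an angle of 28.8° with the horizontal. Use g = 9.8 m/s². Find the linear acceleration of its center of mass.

a ≈ 3.15 m/s²

Translation along the incline: Mg sinθ − f = Ma.
Rotation about the center: fR = Iα with I = ½MR². No-slip gives a = αR, so f = (I/R²)a = (1/2)M a.
Substituting: Mg sinθ = (1 + 0.5000)Ma, so a = g sinθ/(1 + 0.5000) = (9.8) sin 28.8° / 1.500 = 3.147 m/s².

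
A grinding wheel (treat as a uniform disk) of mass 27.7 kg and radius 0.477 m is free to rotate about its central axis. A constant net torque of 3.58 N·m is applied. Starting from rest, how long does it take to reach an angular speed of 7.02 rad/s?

I = ½MR² = (1/2)(27.7)(0.477)² = 3.151 kg·m².
α = τ/I = 3.58/3.151 = 1.136 rad/s².
ω = αt ⇒ t = ω/α = 7.02/1.136 = 6.179 s.

t ≈ 6.18 s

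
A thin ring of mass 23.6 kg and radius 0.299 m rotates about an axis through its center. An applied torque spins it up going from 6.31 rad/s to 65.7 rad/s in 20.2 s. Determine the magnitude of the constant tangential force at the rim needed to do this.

I = MR² = (23.6)(0.299)² = 2.110 kg·m².
α = Δω/Δt = (65.7 − 6.31)/20.2 = 2.940 rad/s².
The required torque is τ = Iα = (2.110)(2.940) = 6.203 N·m.
A tangential force at the rim gives τ = FR, so F = τ/R = 6.203/0.299 = 20.75 N.

F ≈ 20.7 N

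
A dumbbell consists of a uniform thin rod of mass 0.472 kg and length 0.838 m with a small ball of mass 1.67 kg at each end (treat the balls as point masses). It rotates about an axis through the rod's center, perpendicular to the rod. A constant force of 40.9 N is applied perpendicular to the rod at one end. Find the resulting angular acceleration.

I_rod = (1/12)ML² = (1/12)(0.472)(0.838)² = 0.02762 kg·m².
I_balls = 2·m·(L/2)² = 2(1.67)(0.4190)² = 0.5864 kg·m².
Total I = 0.6140 kg·m².
τ = F·(L/2) = (40.9)(0.419) = 17.14 N·m.
α = τ/I = 17.14/0.6140 = 27.91 rad/s².

α ≈ 27.9 rad/s²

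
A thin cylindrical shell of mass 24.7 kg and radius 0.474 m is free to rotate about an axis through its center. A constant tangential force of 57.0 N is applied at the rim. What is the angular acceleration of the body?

α ≈ 4.87 rad/s²

I = MR² = (24.7)(0.474)² = 5.549 kg·m².
τ = F R = (57.0)(0.474) = 27.02 N·m.
From τ = Iα: α = 27.02/5.549 = 4.869 rad/s².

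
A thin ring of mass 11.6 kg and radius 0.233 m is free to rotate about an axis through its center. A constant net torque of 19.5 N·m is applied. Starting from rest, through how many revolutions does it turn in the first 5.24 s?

≈ 67.7 revolutions

I = MR² = (11.6)(0.233)² = 0.6298 kg·m².
α = τ/I = 19.5/0.6298 = 30.96 rad/s².
θ = ½αt² = ½(30.96)(5.24)² = 425.1 rad.
Revolutions = θ/(2π) = 67.66.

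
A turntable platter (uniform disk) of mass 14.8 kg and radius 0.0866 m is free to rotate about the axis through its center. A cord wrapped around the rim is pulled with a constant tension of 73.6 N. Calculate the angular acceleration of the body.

α ≈ 115 rad/s²

I = ½MR² = (1/2)(14.8)(0.0866)² = 0.05550 kg·m².
τ = F R = (73.6)(0.0866) = 6.374 N·m.
Newton's second law for rotation, τ = Iα, gives α = τ/I = 6.374/0.05550 = 114.8 rad/s².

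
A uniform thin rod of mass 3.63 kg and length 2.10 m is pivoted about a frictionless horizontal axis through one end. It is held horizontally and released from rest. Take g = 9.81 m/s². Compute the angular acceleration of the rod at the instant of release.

α ≈ 7.01 rad/s²

About the pivot, I = (1/3)ML² = (1/3)(3.63)(2.10)² = 5.336 kg·m².
The weight acts at the center, a distance L/2 = 1.050 m from the pivot; τ = Mg(L/2) = 37.39 N·m.
α = τ/I = 37.39/5.336 = 7.007 rad/s².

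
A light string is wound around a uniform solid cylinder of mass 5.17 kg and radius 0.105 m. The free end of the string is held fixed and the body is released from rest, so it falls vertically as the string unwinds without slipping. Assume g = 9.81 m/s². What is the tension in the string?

Translation: Mg − T = Ma. Rotation about the center: TR = Iα with I = ½MR².
With a = αR: T = (I/R²)a = (1/2)M a, so Mg = (1 + 0.5000)Ma.
a = g/(1 + 0.5000) = 9.81/1.500 = 6.540 m/s².
T = 0.5000·M·a = (0.5000)(5.17)(6.540) = 16.91 N.

T ≈ 16.9 N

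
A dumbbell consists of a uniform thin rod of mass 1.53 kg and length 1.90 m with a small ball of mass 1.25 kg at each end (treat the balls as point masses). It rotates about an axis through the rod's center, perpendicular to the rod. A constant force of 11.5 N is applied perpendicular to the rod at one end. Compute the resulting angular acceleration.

I_rod = (1/12)ML² = (1/12)(1.53)(1.90)² = 0.4603 kg·m².
I_balls = 2·m·(L/2)² = 2(1.25)(0.9500)² = 2.256 kg·m².
Total I = 2.717 kg·m².
τ = F·(L/2) = (11.5)(0.950) = 10.92 N·m.
α = τ/I = 10.92/2.717 = 4.022 rad/s².

α ≈ 4.02 rad/s²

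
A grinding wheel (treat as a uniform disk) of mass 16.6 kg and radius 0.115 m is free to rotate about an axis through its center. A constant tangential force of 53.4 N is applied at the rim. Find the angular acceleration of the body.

α ≈ 55.9 rad/s²

I = ½MR² = (1/2)(16.6)(0.115)² = 0.1098 kg·m².
τ = F R = (53.4)(0.115) = 6.141 N·m.
Newton's second law for rotation, τ = Iα, gives α = τ/I = 6.141/0.1098 = 55.95 rad/s².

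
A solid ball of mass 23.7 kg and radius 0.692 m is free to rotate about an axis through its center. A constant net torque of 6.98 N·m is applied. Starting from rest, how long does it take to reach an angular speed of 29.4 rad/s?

t ≈ 19.1 s

I = (2/5)MR² = (2/5)(23.7)(0.692)² = 4.540 kg·m².
α = τ/I = 6.98/4.540 = 1.538 rad/s².
ω = αt ⇒ t = ω/α = 29.4/1.538 = 19.12 s.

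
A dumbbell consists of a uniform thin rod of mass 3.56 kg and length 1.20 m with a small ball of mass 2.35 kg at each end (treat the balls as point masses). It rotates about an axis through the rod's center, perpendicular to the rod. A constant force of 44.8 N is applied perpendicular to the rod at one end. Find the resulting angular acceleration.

I_rod = (1/12)ML² = (1/12)(3.56)(1.20)² = 0.4272 kg·m².
I_balls = 2·m·(L/2)² = 2(2.35)(0.6000)² = 1.692 kg·m².
Total I = 2.119 kg·m².
τ = F·(L/2) = (44.8)(0.600) = 26.88 N·m.
α = τ/I = 26.88/2.119 = 12.68 rad/s².

α ≈ 12.7 rad/s²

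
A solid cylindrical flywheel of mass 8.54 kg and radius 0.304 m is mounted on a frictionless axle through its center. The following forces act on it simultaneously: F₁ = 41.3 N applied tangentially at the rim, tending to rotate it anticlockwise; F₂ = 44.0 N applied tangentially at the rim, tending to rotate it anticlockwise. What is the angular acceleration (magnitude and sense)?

I = ½MR² = (1/2)(8.54)(0.304)² = 0.3946 kg·m².
Taking anticlockwise as positive: τ₁ = +(41.3)(0.304) = +12.56 N·m; τ₂ = +(44.0)(0.304) = +13.38 N·m.
Net torque τ = 25.93 N·m.
α = τ/I = 25.93/0.3946 = 65.71 rad/s².

α ≈ 65.7 rad/s², anticlockwise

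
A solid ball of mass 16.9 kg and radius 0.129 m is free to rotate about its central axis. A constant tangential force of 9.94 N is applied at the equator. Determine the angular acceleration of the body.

α ≈ 11.4 rad/s²

I = (2/5)MR² = (2/5)(16.9)(0.129)² = 0.1125 kg·m².
τ = F R = (9.94)(0.129) = 1.282 N·m.
From τ = Iα: α = 1.282/0.1125 = 11.40 rad/s².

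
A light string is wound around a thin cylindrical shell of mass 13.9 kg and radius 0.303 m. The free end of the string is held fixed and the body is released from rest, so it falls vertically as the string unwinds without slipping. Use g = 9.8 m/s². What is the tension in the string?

Translation: Mg − T = Ma. Rotation about the center: TR = Iα with I = MR².
With a = αR: T = (I/R²)a = M a, so Mg = (1 + 1.000)Ma.
a = g/(1 + 1.000) = 9.8/2.000 = 4.900 m/s².
T = 1.000·M·a = (1.000)(13.9)(4.900) = 68.11 N.

T ≈ 68.1 N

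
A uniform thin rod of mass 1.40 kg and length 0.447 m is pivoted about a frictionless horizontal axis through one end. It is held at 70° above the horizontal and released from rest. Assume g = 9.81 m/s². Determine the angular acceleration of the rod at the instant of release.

About the pivot, I = (1/3)ML² = (1/3)(1.40)(0.447)² = 0.09324 kg·m².
The weight acts at the center, a distance L/2 = 0.2235 m from the pivot; τ = Mg(L/2) cos 70° = 1.050 N·m.
α = τ/I = 1.050/0.09324 = 11.26 rad/s².

α ≈ 11.3 rad/s²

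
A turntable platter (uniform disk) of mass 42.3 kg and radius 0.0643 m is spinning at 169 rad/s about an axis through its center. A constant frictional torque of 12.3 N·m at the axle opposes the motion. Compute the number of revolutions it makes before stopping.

I = ½MR² = (1/2)(42.3)(0.0643)² = 0.08744 kg·m².
The net torque has magnitude 12.3 N·m, opposing ω.
|α| = τ/I = 12.30/0.08744 = 140.7 rad/s² (deceleration).
ω² = ω₀² − 2|α|θ with ω = 0 ⇒ θ = ω₀²/(2|α|) = 101.5 rad = 16.16 rev.

≈ 16.2 revolutions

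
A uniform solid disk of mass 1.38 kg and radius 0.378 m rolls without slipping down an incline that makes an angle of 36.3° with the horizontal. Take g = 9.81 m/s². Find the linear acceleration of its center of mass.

a ≈ 3.87 m/s²

Translation along the incline: Mg sinθ − f = Ma.
Rotation about the center: fR = Iα with I = ½MR². No-slip gives a = αR, so f = (I/R²)a = (1/2)M a.
Substituting: Mg sinθ = (1 + 0.5000)Ma, so a = g sinθ/(1 + 0.5000) = (9.81) sin 36.3° / 1.500 = 3.872 m/s².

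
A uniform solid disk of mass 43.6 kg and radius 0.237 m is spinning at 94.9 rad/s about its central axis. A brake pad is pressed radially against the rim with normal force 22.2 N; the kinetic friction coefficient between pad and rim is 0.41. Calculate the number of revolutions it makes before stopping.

≈ 407 revolutions

I = ½MR² = (1/2)(43.6)(0.237)² = 1.224 kg·m².
Friction force f = μN = (0.41)(22.2) = 9.102 N at the rim; torque magnitude τ = fR = 2.157 N·m, opposing ω.
|α| = τ/I = 2.157/1.224 = 1.762 rad/s² (deceleration).
ω² = ω₀² − 2|α|θ with ω = 0 ⇒ θ = ω₀²/(2|α|) = 2556 rad = 406.8 rev.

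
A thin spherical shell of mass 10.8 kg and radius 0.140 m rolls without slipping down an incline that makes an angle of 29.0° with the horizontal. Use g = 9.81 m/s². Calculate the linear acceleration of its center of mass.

Translation along the incline: Mg sinθ − f = Ma.
Rotation about the center: fR = Iα with I = (2/3)MR². No-slip gives a = αR, so f = (I/R²)a = (2/3)M a.
Substituting: Mg sinθ = (1 + 0.6667)Ma, so a = g sinθ/(1 + 0.6667) = (9.81) sin 29.0° / 1.667 = 2.854 m/s².

a ≈ 2.85 m/s²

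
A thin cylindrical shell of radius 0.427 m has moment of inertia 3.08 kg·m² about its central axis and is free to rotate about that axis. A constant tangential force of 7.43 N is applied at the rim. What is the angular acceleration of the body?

τ = F R = (7.43)(0.427) = 3.173 N·m.
Newton's second law for rotation, τ = Iα, gives α = τ/I = 3.173/3.080 = 1.030 rad/s².

α ≈ 1.03 rad/s²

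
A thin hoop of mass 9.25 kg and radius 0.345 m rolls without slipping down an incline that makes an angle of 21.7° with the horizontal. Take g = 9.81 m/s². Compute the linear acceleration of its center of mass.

Translation along the incline: Mg sinθ − f = Ma.
Rotation about the center: fR = Iα with I = MR². No-slip gives a = αR, so f = (I/R²)a = M a.
Substituting: Mg sinθ = (1 + 1.000)Ma, so a = g sinθ/(1 + 1.000) = (9.81) sin 21.7° / 2.000 = 1.814 m/s².

a ≈ 1.81 m/s²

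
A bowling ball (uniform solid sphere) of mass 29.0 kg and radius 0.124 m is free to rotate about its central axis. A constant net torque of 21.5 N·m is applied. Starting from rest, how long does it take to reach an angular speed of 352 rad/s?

t ≈ 2.92 s

I = (2/5)MR² = (2/5)(29.0)(0.124)² = 0.1784 kg·m².
α = τ/I = 21.5/0.1784 = 120.5 rad/s².
ω = αt ⇒ t = ω/α = 352/120.5 = 2.920 s.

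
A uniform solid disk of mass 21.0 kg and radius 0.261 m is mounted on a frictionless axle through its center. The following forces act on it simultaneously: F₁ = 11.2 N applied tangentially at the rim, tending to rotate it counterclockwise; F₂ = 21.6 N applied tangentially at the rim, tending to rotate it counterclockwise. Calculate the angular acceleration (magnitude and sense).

α ≈ 12.0 rad/s², counterclockwise

I = ½MR² = (1/2)(21.0)(0.261)² = 0.7153 kg·m².
Taking counterclockwise as positive: τ₁ = +(11.2)(0.261) = +2.923 N·m; τ₂ = +(21.6)(0.261) = +5.638 N·m.
Net torque τ = 8.561 N·m.
α = τ/I = 8.561/0.7153 = 11.97 rad/s².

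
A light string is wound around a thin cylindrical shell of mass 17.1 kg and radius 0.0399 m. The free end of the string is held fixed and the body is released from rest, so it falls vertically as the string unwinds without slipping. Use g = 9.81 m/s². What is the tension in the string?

Translation: Mg − T = Ma. Rotation about the center: TR = Iα with I = MR².
With a = αR: T = (I/R²)a = M a, so Mg = (1 + 1.000)Ma.
a = g/(1 + 1.000) = 9.81/2.000 = 4.905 m/s².
T = 1.000·M·a = (1.000)(17.1)(4.905) = 83.88 N.

T ≈ 83.9 N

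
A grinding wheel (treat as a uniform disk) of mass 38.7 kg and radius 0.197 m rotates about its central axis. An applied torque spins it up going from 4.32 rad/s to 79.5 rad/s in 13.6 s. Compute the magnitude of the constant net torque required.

τ ≈ 4.15 N·m

I = ½MR² = (1/2)(38.7)(0.197)² = 0.7510 kg·m².
α = Δω/Δt = (79.5 − 4.32)/13.6 = 5.528 rad/s².
τ = Iα = (0.7510)(5.528) = 4.151 N·m.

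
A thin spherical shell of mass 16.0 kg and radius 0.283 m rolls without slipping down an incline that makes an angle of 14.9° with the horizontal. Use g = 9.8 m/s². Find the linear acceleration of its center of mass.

Translation along the incline: Mg sinθ − f = Ma.
Rotation about the center: fR = Iα with I = (2/3)MR². No-slip gives a = αR, so f = (I/R²)a = (2/3)M a.
Substituting: Mg sinθ = (1 + 0.6667)Ma, so a = g sinθ/(1 + 0.6667) = (9.8) sin 14.9° / 1.667 = 1.512 m/s².

a ≈ 1.51 m/s²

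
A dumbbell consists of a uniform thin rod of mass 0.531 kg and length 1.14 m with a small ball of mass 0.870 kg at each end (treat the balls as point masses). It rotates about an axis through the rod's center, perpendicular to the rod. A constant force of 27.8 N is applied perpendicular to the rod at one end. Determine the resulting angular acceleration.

α ≈ 25.4 rad/s²

I_rod = (1/12)ML² = (1/12)(0.531)(1.14)² = 0.05751 kg·m².
I_balls = 2·m·(L/2)² = 2(0.870)(0.5700)² = 0.5653 kg·m².
Total I = 0.6228 kg·m².
τ = F·(L/2) = (27.8)(0.570) = 15.85 N·m.
α = τ/I = 15.85/0.6228 = 25.44 rad/s².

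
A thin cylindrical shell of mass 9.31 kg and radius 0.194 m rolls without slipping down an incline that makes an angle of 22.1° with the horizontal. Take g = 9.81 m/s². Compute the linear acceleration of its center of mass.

a ≈ 1.85 m/s²

Translation along the incline: Mg sinθ − f = Ma.
Rotation about the center: fR = Iα with I = MR². No-slip gives a = αR, so f = (I/R²)a = M a.
Substituting: Mg sinθ = (1 + 1.000)Ma, so a = g sinθ/(1 + 1.000) = (9.81) sin 22.1° / 2.000 = 1.845 m/s².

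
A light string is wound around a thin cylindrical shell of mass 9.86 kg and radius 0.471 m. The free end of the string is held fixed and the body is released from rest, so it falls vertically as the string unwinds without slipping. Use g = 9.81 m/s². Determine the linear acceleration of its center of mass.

a ≈ 4.91 m/s²

Translation: Mg − T = Ma. Rotation about the center: TR = Iα with I = MR².
With a = αR: T = (I/R²)a = M a, so Mg = (1 + 1.000)Ma.
a = g/(1 + 1.000) = 9.81/2.000 = 4.905 m/s².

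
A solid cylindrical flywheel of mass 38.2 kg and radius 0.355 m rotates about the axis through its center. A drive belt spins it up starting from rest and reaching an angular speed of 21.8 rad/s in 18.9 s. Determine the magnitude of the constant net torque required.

I = ½MR² = (1/2)(38.2)(0.355)² = 2.407 kg·m².
α = Δω/Δt = (21.8 − 0)/18.9 = 1.153 rad/s².
τ = Iα = (2.407)(1.153) = 2.776 N·m.

τ ≈ 2.78 N·m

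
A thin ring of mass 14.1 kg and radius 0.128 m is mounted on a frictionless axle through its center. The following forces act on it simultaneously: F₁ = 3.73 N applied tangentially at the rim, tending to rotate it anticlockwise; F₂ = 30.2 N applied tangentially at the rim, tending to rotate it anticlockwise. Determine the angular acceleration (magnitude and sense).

I = MR² = (14.1)(0.128)² = 0.2310 kg·m².
Taking anticlockwise as positive: τ₁ = +(3.73)(0.128) = +0.4774 N·m; τ₂ = +(30.2)(0.128) = +3.866 N·m.
Net torque τ = 4.343 N·m.
α = τ/I = 4.343/0.2310 = 18.80 rad/s².

α ≈ 18.8 rad/s², anticlockwise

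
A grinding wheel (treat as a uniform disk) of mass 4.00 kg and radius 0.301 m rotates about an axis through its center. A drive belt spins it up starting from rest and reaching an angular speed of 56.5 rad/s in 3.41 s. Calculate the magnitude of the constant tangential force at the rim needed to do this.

I = ½MR² = (1/2)(4.00)(0.301)² = 0.1812 kg·m².
α = Δω/Δt = (56.5 − 0)/3.41 = 16.57 rad/s².
The required torque is τ = Iα = (0.1812)(16.57) = 3.002 N·m.
A tangential force at the rim gives τ = FR, so F = τ/R = 3.002/0.301 = 9.974 N.

F ≈ 9.97 N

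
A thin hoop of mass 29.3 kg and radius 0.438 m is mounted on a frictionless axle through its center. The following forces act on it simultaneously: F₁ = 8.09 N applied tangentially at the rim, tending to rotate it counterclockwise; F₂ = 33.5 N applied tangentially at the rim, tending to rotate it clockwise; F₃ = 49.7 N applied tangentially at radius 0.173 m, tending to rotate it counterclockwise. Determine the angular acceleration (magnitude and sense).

α ≈ 0.450 rad/s², clockwise

I = MR² = (29.3)(0.438)² = 5.621 kg·m².
Taking counterclockwise as positive: τ₁ = +(8.09)(0.438) = +3.543 N·m; τ₂ = −(33.5)(0.438) = −14.67 N·m; τ₃ = +(49.7)(0.173) = +8.598 N·m.
Net torque τ = -2.531 N·m.
α = τ/I = -2.531/5.621 = -0.4504 rad/s².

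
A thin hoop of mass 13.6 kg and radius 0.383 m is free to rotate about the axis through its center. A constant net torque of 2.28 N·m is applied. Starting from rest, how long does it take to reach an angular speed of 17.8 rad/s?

I = MR² = (13.6)(0.383)² = 1.995 kg·m².
α = τ/I = 2.28/1.995 = 1.143 rad/s².
ω = αt ⇒ t = ω/α = 17.8/1.143 = 15.57 s.

t ≈ 15.6 s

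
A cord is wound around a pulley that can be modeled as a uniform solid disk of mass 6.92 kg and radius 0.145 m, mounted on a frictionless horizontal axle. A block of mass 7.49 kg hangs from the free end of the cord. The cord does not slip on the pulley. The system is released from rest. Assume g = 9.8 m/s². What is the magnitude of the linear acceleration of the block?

a ≈ 6.70 m/s²

I = ½MR² = (1/2)(6.92)(0.145)² = 0.07275 kg·m².
Block: mg − T = ma. Pulley: TR = Iα. No-slip: a = αR, so T = (I/R²)a = 3.460·a.
Then mg = (m + 3.460)a, so a = (7.49)(9.8)/(7.49 + 3.460) = 6.703 m/s².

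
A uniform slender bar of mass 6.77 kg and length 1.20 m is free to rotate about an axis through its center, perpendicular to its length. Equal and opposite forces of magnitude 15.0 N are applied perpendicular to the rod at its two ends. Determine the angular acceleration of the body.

α ≈ 22.2 rad/s²

I = (1/12)ML² = (1/12)(6.77)(1.20)² = 0.8124 kg·m².
The couple gives τ = F·(L/2) + F·(L/2) = F L = (15.0)(1.20) = 18.00 N·m.
Newton's second law for rotation, τ = Iα, gives α = τ/I = 18.00/0.8124 = 22.16 rad/s².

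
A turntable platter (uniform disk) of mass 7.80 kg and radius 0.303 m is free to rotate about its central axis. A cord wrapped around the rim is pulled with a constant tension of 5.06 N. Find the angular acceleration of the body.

I = ½MR² = (1/2)(7.80)(0.303)² = 0.3581 kg·m².
τ = F R = (5.06)(0.303) = 1.533 N·m.
Newton's second law for rotation, τ = Iα, gives α = τ/I = 1.533/0.3581 = 4.282 rad/s².

α ≈ 4.28 rad/s²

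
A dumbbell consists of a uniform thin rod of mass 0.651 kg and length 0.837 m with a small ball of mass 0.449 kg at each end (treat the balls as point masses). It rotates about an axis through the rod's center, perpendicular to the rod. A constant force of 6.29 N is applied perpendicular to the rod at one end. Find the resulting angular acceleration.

α ≈ 13.5 rad/s²

I_rod = (1/12)ML² = (1/12)(0.651)(0.837)² = 0.03801 kg·m².
I_balls = 2·m·(L/2)² = 2(0.449)(0.4185)² = 0.1573 kg·m².
Total I = 0.1953 kg·m².
τ = F·(L/2) = (6.29)(0.418) = 2.632 N·m.
α = τ/I = 2.632/0.1953 = 13.48 rad/s².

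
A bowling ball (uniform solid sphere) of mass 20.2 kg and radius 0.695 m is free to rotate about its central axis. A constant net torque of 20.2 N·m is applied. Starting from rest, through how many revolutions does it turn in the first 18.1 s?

≈ 135 revolutions

I = (2/5)MR² = (2/5)(20.2)(0.695)² = 3.903 kg·m².
α = τ/I = 20.2/3.903 = 5.176 rad/s².
θ = ½αt² = ½(5.176)(18.1)² = 847.8 rad.
Revolutions = θ/(2π) = 134.9.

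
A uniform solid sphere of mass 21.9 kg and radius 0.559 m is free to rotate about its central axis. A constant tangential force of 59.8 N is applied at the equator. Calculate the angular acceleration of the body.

I = (2/5)MR² = (2/5)(21.9)(0.559)² = 2.737 kg·m².
τ = F R = (59.8)(0.559) = 33.43 N·m.
From τ = Iα: α = 33.43/2.737 = 12.21 rad/s².

α ≈ 12.2 rad/s²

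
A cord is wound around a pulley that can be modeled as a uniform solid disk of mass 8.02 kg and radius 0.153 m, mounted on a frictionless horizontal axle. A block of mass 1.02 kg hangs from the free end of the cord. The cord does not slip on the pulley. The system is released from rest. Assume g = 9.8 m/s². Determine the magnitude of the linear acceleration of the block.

a ≈ 1.99 m/s²

I = ½MR² = (1/2)(8.02)(0.153)² = 0.09387 kg·m².
Block: mg − T = ma. Pulley: TR = Iα. No-slip: a = αR, so T = (I/R²)a = 4.010·a.
Then mg = (m + 4.010)a, so a = (1.02)(9.8)/(1.02 + 4.010) = 1.987 m/s².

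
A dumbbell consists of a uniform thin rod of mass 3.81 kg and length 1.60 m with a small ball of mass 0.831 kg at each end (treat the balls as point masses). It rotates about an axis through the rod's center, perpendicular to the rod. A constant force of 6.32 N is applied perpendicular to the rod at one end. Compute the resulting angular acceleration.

α ≈ 2.69 rad/s²

I_rod = (1/12)ML² = (1/12)(3.81)(1.60)² = 0.8128 kg·m².
I_balls = 2·m·(L/2)² = 2(0.831)(0.8000)² = 1.064 kg·m².
Total I = 1.876 kg·m².
τ = F·(L/2) = (6.32)(0.800) = 5.056 N·m.
α = τ/I = 5.056/1.876 = 2.694 rad/s².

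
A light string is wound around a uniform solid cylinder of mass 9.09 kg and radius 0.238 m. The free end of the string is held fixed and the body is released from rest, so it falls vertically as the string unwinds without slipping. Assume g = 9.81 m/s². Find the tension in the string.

T ≈ 29.7 N

Translation: Mg − T = Ma. Rotation about the center: TR = Iα with I = ½MR².
With a = αR: T = (I/R²)a = (1/2)M a, so Mg = (1 + 0.5000)Ma.
a = g/(1 + 0.5000) = 9.81/1.500 = 6.540 m/s².
T = 0.5000·M·a = (0.5000)(9.09)(6.540) = 29.72 N.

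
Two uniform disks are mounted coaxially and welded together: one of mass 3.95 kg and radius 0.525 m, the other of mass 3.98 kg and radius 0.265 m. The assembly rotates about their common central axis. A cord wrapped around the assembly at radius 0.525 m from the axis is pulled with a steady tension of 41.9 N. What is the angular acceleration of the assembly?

I = ½M₁R₁² + ½M₂R₂² = ½(3.95)(0.525)² + ½(3.98)(0.265)² = 0.6841 kg·m².
τ = F r = (41.9)(0.525) = 22.00 N·m.
α = τ/I = 22.00/0.6841 = 32.16 rad/s².

α ≈ 32.2 rad/s²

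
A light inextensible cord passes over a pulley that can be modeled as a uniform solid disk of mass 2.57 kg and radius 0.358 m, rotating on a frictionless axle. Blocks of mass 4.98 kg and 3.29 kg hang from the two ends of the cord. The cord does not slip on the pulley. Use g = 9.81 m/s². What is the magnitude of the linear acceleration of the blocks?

I = ½MR² = (1/2)(2.57)(0.358)² = 0.1647 kg·m².
Heavier block: m₁g − T₁ = m₁a. Lighter block: T₂ − m₂g = m₂a.
Pulley: (T₁ − T₂)R = Iα = I(a/R), so T₁ − T₂ = (I/R²)a = (1/2)M_p a = 1.285·a.
Adding the three: (m₁ − m₂)g = (m₁ + m₂ + 1.285)a, so a = (4.98 − 3.29)(9.81)/(4.98 + 3.29 + 1.285) = 1.735 m/s².

a ≈ 1.74 m/s²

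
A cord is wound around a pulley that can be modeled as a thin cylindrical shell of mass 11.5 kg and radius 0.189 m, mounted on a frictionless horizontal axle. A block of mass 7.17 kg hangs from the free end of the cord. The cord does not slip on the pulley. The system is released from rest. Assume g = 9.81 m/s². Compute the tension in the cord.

I = MR² = (11.5)(0.189)² = 0.4108 kg·m².
Block: mg − T = ma. Pulley: TR = Iα. No-slip: a = αR, so T = (I/R²)a = 11.50·a.
Then mg = (m + 11.50)a, so a = (7.17)(9.81)/(7.17 + 11.50) = 3.767 m/s².
T = 11.50·a = 43.33 N.

T ≈ 43.3 N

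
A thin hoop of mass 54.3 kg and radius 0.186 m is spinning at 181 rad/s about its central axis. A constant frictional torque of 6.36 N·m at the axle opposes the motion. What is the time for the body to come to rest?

t ≈ 53.5 s

I = MR² = (54.3)(0.186)² = 1.879 kg·m².
The net torque has magnitude 6.36 N·m, opposing ω.
|α| = τ/I = 6.360/1.879 = 3.386 rad/s² (deceleration).
0 = ω₀ − |α|t ⇒ t = ω₀/|α| = 181/3.386 = 53.46 s.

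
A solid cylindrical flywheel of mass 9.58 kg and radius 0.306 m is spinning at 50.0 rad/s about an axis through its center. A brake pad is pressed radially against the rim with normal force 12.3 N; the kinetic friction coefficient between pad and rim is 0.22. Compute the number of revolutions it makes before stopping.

≈ 108 revolutions

I = ½MR² = (1/2)(9.58)(0.306)² = 0.4485 kg·m².
Friction force f = μN = (0.22)(12.3) = 2.706 N at the rim; torque magnitude τ = fR = 0.8280 N·m, opposing ω.
|α| = τ/I = 0.8280/0.4485 = 1.846 rad/s² (deceleration).
ω² = ω₀² − 2|α|θ with ω = 0 ⇒ θ = ω₀²/(2|α|) = 677.1 rad = 107.8 rev.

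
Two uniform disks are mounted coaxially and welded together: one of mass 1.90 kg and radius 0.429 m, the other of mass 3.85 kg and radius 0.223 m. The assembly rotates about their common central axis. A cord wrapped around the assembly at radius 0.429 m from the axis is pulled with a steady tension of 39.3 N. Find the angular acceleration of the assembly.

I = ½M₁R₁² + ½M₂R₂² = ½(1.90)(0.429)² + ½(3.85)(0.223)² = 0.2706 kg·m².
τ = F r = (39.3)(0.429) = 16.86 N·m.
α = τ/I = 16.86/0.2706 = 62.31 rad/s².

α ≈ 62.3 rad/s²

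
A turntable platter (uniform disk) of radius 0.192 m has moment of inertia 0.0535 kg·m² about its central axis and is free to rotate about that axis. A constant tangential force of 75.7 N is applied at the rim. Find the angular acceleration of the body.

α ≈ 272 rad/s²

τ = F R = (75.7)(0.192) = 14.53 N·m.
From τ = Iα: α = 14.53/0.05350 = 271.7 rad/s².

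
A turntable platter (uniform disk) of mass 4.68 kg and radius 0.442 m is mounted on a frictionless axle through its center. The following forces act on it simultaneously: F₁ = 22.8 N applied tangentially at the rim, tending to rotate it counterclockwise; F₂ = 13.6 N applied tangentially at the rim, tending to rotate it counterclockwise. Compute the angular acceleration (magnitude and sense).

I = ½MR² = (1/2)(4.68)(0.442)² = 0.4572 kg·m².
Taking counterclockwise as positive: τ₁ = +(22.8)(0.442) = +10.08 N·m; τ₂ = +(13.6)(0.442) = +6.011 N·m.
Net torque τ = 16.09 N·m.
α = τ/I = 16.09/0.4572 = 35.19 rad/s².

α ≈ 35.2 rad/s², counterclockwise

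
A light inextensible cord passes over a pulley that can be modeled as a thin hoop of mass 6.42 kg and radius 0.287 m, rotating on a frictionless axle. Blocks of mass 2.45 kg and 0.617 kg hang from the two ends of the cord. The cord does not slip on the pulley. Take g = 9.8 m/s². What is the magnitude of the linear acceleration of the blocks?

I = MR² = (6.42)(0.287)² = 0.5288 kg·m².
Heavier block: m₁g − T₁ = m₁a. Lighter block: T₂ − m₂g = m₂a.
Pulley: (T₁ − T₂)R = Iα = I(a/R), so T₁ − T₂ = (I/R²)a = 1·M_p a = 6.420·a.
Adding the three: (m₁ − m₂)g = (m₁ + m₂ + 6.420)a, so a = (2.45 − 0.617)(9.8)/(2.45 + 0.617 + 6.420) = 1.893 m/s².

a ≈ 1.89 m/s²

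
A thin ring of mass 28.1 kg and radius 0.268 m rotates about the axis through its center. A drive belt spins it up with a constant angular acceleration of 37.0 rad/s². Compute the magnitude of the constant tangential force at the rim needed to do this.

I = MR² = (28.1)(0.268)² = 2.018 kg·m².
The required torque is τ = Iα = (2.018)(37.00) = 74.68 N·m.
A tangential force at the rim gives τ = FR, so F = τ/R = 74.68/0.268 = 278.6 N.

F ≈ 279 N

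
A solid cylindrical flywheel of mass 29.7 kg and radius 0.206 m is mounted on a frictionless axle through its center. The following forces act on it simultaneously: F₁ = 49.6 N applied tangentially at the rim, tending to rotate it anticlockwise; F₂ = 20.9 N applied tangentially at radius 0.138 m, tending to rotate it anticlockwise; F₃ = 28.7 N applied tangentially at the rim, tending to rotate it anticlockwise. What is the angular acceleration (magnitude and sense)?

α ≈ 30.2 rad/s², anticlockwise

I = ½MR² = (1/2)(29.7)(0.206)² = 0.6302 kg·m².
Taking anticlockwise as positive: τ₁ = +(49.6)(0.206) = +10.22 N·m; τ₂ = +(20.9)(0.138) = +2.884 N·m; τ₃ = +(28.7)(0.206) = +5.912 N·m.
Net torque τ = 19.01 N·m.
α = τ/I = 19.01/0.6302 = 30.17 rad/s².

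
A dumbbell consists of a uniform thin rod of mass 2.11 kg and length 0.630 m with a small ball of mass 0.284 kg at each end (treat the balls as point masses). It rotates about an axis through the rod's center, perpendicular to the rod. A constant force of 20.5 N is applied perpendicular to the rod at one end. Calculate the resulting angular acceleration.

α ≈ 51.2 rad/s²

I_rod = (1/12)ML² = (1/12)(2.11)(0.630)² = 0.06979 kg·m².
I_balls = 2·m·(L/2)² = 2(0.284)(0.3150)² = 0.05636 kg·m².
Total I = 0.1261 kg·m².
τ = F·(L/2) = (20.5)(0.315) = 6.458 N·m.
α = τ/I = 6.458/0.1261 = 51.19 rad/s².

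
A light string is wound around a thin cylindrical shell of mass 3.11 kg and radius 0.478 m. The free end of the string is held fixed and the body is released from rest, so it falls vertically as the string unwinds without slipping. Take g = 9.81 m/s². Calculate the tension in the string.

T ≈ 15.3 N

Translation: Mg − T = Ma. Rotation about the center: TR = Iα with I = MR².
With a = αR: T = (I/R²)a = M a, so Mg = (1 + 1.000)Ma.
a = g/(1 + 1.000) = 9.81/2.000 = 4.905 m/s².
T = 1.000·M·a = (1.000)(3.11)(4.905) = 15.25 N.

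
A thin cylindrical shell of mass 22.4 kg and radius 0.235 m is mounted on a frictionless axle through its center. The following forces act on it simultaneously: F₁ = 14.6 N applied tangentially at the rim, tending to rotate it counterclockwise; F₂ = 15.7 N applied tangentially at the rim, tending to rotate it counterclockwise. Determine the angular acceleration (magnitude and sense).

I = MR² = (22.4)(0.235)² = 1.237 kg·m².
Taking counterclockwise as positive: τ₁ = +(14.6)(0.235) = +3.431 N·m; τ₂ = +(15.7)(0.235) = +3.689 N·m.
Net torque τ = 7.120 N·m.
α = τ/I = 7.120/1.237 = 5.756 rad/s².

α ≈ 5.76 rad/s², counterclockwise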